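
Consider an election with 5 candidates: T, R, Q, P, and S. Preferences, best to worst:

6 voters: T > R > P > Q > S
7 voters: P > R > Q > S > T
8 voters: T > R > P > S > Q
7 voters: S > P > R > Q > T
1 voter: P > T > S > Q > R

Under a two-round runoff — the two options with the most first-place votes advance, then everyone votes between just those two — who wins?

Round 1 first-place votes: T 14, R 0, Q 0, P 8, S 7.
T and P advance.
Runoff: T is preferred to P by 14 voters; P by 15.
P wins the runoff.

P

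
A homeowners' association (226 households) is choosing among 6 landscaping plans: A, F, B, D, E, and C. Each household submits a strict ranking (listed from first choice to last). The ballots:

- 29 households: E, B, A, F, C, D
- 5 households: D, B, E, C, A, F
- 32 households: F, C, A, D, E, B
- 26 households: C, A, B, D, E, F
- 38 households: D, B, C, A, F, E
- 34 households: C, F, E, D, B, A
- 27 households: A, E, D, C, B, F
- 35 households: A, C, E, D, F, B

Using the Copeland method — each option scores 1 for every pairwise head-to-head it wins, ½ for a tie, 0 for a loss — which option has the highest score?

C

A: beats F, B, D, and E; loses to C → score 4.
F: loses to A, B, D, E, and C → score 0.
B: beats F; loses to A, D, E, and C → score 1.
D: beats F and B; loses to A, E, and C → score 2.
E: beats F, B, and D; loses to A and C → score 3.
C: beats A, F, B, D, and E → score 5.
C has the best pairwise record.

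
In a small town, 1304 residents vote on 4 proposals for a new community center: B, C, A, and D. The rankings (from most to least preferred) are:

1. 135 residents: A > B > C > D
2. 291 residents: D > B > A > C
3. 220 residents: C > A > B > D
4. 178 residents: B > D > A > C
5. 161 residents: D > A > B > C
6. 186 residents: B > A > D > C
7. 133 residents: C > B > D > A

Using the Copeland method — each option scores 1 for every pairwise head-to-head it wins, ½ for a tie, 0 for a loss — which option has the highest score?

B

B: beats C, A, and D → score 3.
C: loses to B, A, and D → score 0.
A: beats C; loses to B and D → score 1.
D: beats C and A; loses to B → score 2.
B has the best pairwise record.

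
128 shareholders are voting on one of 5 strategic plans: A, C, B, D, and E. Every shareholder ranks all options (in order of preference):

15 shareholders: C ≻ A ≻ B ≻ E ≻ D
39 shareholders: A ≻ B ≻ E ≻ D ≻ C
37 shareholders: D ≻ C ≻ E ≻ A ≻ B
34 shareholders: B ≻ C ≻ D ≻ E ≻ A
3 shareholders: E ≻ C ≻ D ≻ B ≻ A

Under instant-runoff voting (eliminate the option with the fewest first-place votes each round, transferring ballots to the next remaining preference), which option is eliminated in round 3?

B

Round 1: A 39, C 15, B 34, D 37, E 3. Eliminate E.
Round 2: A 39, C 18, B 34, D 37. Eliminate C.
Round 3: A 54, B 34, D 40. Eliminate B.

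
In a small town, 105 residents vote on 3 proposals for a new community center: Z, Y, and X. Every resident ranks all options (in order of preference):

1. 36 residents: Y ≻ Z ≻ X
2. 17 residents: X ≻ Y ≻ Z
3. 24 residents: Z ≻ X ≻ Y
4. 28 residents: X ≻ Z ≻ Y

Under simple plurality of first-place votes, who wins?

X

First-place votes: Z 24, Y 36, X 45.
X has the most first-place votes.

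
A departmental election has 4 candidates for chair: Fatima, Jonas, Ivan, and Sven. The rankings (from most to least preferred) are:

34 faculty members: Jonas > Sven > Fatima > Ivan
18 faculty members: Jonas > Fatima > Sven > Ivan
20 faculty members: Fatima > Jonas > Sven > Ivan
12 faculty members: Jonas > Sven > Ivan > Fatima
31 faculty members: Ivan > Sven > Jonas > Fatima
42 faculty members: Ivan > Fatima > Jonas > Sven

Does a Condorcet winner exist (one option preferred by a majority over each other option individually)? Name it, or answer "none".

Jonas

Jonas vs Fatima: 95–62 for Jonas.
Jonas vs Ivan: 84–73 for Jonas.
Jonas vs Sven: 126–31 for Jonas.
Jonas beats every other option head-to-head.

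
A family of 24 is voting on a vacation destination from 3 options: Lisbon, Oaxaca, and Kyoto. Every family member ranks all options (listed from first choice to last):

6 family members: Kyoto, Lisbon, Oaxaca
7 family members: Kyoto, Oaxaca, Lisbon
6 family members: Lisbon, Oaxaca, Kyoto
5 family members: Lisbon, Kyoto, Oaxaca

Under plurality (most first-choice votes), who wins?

Kyoto

First-place votes: Lisbon 11, Oaxaca 0, Kyoto 13.
Kyoto has the most first-place votes.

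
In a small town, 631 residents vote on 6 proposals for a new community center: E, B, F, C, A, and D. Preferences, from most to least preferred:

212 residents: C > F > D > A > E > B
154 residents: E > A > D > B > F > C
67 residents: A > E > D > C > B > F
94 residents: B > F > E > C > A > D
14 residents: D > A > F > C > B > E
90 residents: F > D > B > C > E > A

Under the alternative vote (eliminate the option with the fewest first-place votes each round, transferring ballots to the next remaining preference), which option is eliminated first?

D

Round 1: E 154, B 94, F 90, C 212, A 67, D 14. Eliminate D.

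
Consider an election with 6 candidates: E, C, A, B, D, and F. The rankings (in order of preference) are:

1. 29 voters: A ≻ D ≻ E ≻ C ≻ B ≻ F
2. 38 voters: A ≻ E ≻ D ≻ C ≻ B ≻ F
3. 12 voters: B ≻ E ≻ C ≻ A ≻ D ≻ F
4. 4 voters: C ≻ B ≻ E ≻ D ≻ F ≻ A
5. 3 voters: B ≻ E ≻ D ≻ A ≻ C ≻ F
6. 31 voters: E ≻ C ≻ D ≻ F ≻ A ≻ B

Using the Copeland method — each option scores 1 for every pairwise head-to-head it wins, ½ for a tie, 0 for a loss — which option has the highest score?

E: beats C, B, D, and F; loses to A → score 4.
C: beats B and F; loses to E, A, and D → score 2.
A: beats E, C, B, D, and F → score 5.
B: beats F; loses to E, C, A, and D → score 1.
D: beats C, B, and F; loses to E and A → score 3.
F: loses to E, C, A, B, and D → score 0.
A has the best pairwise record.

A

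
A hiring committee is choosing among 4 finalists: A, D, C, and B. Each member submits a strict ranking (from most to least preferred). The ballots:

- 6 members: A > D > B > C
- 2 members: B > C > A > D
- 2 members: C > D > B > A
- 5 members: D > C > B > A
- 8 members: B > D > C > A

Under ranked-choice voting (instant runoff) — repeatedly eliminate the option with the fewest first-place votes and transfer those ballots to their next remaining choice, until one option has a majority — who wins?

D

Round 1: A 6, D 5, C 2, B 10. Eliminate C.
Round 2: A 6, D 7, B 10. Eliminate A.
Round 3: D 13, B 10. D has a majority.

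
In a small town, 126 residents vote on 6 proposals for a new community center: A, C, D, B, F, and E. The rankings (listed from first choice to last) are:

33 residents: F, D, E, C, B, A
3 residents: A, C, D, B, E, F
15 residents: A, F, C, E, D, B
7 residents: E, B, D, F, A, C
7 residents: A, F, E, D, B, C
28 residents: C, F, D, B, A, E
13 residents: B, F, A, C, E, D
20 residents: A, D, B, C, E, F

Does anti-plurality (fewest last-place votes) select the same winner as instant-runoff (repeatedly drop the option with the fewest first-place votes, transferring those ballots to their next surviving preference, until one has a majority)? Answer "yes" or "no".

no

Anti-plurality — last-place votes: A 33, C 14, D 13, B 15, F 23, E 28. Winner: D.
Instant-runoff — R1 A 45, C 28, D 0, B 13, F 33, E 7 (D out); R2 A 45, C 28, B 13, F 33, E 7 (E out); R3 A 45, C 28, B 20, F 33 (B out); R4 A 45, C 28, F 53 (C out); R5 A 45, F 81 (F winner). Winner: F.
The two methods disagree.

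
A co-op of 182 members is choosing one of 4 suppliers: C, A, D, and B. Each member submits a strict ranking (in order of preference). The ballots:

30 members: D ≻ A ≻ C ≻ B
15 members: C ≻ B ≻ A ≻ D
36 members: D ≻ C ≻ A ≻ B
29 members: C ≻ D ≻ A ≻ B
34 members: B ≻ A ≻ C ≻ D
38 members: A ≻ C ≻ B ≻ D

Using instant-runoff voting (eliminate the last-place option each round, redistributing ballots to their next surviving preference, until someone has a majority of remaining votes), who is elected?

D

Round 1: C 44, A 38, D 66, B 34. Eliminate B.
Round 2: C 44, A 72, D 66. Eliminate C.
Round 3: A 87, D 95. D has a majority.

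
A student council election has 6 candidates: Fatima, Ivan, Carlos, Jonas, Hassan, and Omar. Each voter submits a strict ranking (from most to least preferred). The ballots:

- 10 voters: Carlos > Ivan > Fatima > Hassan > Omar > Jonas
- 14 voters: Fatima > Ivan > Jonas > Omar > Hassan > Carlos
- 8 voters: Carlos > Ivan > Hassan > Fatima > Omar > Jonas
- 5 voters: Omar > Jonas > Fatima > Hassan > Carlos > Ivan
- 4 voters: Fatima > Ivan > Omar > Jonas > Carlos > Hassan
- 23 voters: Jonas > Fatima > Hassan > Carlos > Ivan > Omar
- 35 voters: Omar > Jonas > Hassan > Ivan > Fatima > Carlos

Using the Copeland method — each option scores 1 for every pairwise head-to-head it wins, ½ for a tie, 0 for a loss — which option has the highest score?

Jonas

Fatima: beats Carlos, Hassan, and Omar; loses to Ivan and Jonas → score 3.
Ivan: beats Fatima, Carlos, and Omar; loses to Jonas and Hassan → score 3.
Carlos: loses to Fatima, Ivan, Jonas, Hassan, and Omar → score 0.
Jonas: beats Fatima, Ivan, Carlos, and Hassan; loses to Omar → score 4.
Hassan: beats Ivan and Carlos; loses to Fatima, Jonas, and Omar → score 2.
Omar: beats Carlos, Jonas, and Hassan; loses to Fatima and Ivan → score 3.
Jonas has the best pairwise record.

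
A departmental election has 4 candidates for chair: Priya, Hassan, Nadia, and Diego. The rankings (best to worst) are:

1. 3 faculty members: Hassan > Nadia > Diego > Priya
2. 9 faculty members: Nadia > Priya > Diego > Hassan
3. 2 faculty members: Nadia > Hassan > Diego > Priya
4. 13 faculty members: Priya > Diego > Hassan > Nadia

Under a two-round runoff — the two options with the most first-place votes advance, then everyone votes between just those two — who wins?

Round 1 first-place votes: Priya 13, Hassan 3, Nadia 11, Diego 0.
Priya and Nadia advance.
Runoff: Priya is preferred to Nadia by 13 voters; Nadia by 14.
Nadia wins the runoff.

Nadia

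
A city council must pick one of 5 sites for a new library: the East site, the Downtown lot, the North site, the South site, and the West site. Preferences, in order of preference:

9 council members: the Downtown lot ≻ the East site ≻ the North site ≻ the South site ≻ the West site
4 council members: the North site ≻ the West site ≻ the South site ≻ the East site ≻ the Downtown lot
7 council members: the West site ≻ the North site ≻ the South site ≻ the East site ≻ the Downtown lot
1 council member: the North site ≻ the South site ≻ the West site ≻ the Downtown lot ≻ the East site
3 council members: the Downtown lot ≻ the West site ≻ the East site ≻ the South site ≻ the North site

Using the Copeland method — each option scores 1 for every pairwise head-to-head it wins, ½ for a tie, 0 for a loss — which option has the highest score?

the East site: ties the North site and the South site; loses to the Downtown lot and the West site → score 1.
the Downtown lot: beats the East site; ties the North site, the South site, and the West site → score 2.5.
the North site: beats the South site and the West site; ties the East site and the Downtown lot → score 3.
the South site: ties the East site and the Downtown lot; loses to the North site and the West site → score 1.
the West site: beats the East site and the South site; ties the Downtown lot; loses to the North site → score 2.5.
the North site has the best pairwise record.

the North site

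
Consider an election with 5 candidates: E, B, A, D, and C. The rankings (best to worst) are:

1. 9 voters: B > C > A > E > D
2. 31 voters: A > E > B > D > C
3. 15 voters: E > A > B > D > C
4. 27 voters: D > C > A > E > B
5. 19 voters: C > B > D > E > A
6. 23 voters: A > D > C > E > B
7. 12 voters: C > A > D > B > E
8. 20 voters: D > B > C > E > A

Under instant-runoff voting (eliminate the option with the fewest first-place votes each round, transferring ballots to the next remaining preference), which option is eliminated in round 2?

E

Round 1: E 15, B 9, A 54, D 47, C 31. Eliminate B.
Round 2: E 15, A 54, D 47, C 40. Eliminate E.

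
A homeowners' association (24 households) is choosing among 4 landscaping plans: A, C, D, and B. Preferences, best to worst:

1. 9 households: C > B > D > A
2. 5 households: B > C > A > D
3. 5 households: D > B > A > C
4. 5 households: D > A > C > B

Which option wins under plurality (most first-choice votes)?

D

First-place votes: A 0, C 9, D 10, B 5.
D has the most first-place votes.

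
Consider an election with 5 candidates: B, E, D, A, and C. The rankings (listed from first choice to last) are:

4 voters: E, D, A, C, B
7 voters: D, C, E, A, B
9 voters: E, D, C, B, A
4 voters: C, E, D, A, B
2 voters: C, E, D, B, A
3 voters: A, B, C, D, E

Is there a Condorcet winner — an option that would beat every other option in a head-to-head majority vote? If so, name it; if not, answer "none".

none

Checking pairwise contests:
E beats B 26–3.
C beats E 16–13.
E beats D 19–10.
E beats A 26–3.
D beats C 20–9.
Every option loses at least one head-to-head, so there is no Condorcet winner.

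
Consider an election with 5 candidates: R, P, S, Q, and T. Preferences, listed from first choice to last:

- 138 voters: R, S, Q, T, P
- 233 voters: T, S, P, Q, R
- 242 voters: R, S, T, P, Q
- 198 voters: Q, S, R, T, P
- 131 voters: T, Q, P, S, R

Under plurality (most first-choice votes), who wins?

R

First-place votes: R 380, P 0, S 0, Q 198, T 364.
R has the most first-place votes.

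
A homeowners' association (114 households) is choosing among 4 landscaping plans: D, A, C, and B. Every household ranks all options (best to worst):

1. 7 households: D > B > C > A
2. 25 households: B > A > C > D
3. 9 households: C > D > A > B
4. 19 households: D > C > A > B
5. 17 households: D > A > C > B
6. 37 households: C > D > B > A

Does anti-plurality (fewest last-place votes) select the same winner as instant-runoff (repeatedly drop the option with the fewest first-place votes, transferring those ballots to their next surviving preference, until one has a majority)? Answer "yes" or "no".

yes

Anti-plurality — last-place votes: D 25, A 44, C 0, B 45. Winner: C.
Instant-runoff — R1 D 43, A 0, C 46, B 25 (A out); R2 D 43, C 46, B 25 (B out); R3 D 43, C 71 (C winner). Winner: C.
The two methods agree.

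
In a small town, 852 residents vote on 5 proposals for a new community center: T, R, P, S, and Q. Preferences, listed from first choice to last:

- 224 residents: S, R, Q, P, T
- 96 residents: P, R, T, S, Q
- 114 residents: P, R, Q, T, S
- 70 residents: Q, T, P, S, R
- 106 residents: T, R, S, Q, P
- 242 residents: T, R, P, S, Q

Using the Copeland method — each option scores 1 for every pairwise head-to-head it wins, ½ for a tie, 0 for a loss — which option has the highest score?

R

T: beats S and Q; loses to R and P → score 2.
R: beats T, P, S, and Q → score 4.
P: beats T, S, and Q; loses to R → score 3.
S: beats Q; loses to T, R, and P → score 1.
Q: loses to T, R, P, and S → score 0.
R has the best pairwise record.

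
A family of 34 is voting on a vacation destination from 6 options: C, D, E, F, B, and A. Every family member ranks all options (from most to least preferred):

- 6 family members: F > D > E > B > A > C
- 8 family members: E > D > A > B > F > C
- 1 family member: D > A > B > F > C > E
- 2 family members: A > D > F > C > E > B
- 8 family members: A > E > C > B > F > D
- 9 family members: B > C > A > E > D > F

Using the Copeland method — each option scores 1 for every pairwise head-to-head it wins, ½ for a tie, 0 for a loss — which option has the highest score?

C: ties D and F; loses to E, B, and A → score 1.
D: beats F; ties C and B; loses to E and A → score 2.
E: beats C, D, F, and B; loses to A → score 4.
F: ties C; loses to D, E, B, and A → score 0.5.
B: beats C and F; ties D; loses to E and A → score 2.5.
A: beats C, D, E, F, and B → score 5.
A has the best pairwise record.

A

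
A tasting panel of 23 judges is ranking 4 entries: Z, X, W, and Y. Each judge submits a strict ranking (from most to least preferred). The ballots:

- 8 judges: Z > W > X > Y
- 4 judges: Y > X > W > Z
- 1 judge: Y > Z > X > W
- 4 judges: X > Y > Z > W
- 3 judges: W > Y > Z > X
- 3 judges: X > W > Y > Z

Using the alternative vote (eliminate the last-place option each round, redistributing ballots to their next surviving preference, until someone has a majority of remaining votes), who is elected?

Round 1: Z 8, X 7, W 3, Y 5. Eliminate W.
Round 2: Z 8, X 7, Y 8. Eliminate X.
Round 3: Z 8, Y 15. Y has a majority.

Y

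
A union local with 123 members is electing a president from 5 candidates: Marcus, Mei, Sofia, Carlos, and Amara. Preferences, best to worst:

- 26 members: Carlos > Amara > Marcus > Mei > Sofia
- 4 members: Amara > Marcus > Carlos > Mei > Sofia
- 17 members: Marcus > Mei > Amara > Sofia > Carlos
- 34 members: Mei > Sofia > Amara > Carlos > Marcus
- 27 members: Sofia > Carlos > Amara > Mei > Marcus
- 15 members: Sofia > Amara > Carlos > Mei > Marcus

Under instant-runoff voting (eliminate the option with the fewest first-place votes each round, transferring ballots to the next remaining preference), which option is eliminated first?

Round 1: Marcus 17, Mei 34, Sofia 42, Carlos 26, Amara 4. Eliminate Amara.

Amara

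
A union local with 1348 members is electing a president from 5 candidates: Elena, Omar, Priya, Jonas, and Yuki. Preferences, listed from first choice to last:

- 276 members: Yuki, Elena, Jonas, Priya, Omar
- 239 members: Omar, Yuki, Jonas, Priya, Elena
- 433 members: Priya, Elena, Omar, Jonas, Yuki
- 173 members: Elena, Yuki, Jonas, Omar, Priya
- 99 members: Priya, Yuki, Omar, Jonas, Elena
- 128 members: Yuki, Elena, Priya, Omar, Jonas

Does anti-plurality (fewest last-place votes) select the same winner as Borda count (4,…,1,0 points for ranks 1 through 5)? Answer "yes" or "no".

Anti-plurality — last-place votes: Elena 338, Omar 276, Priya 173, Jonas 128, Yuki 433. Winner: Jonas.
Borda — scores: Elena 3203, Omar 2321, Priya 2899, Jonas 1908, Yuki 3149. Winner: Elena.
The two methods disagree.

no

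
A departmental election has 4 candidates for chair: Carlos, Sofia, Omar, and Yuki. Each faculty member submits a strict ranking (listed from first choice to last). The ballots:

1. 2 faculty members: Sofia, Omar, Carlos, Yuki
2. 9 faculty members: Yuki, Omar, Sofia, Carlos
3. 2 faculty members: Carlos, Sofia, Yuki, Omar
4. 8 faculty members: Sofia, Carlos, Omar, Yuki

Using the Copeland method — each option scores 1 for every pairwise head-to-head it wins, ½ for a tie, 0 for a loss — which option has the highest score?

Sofia

Carlos: beats Yuki; loses to Sofia and Omar → score 1.
Sofia: beats Carlos, Omar, and Yuki → score 3.
Omar: beats Carlos; loses to Sofia and Yuki → score 1.
Yuki: beats Omar; loses to Carlos and Sofia → score 1.
Sofia has the best pairwise record.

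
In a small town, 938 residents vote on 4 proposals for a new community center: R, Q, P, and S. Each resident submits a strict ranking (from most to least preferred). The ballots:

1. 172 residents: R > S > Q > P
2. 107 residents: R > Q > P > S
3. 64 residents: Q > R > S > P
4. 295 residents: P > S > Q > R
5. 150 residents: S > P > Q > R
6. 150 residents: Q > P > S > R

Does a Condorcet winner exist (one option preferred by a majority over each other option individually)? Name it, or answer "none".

Checking pairwise contests:
Q beats R 659–279.
S beats Q 617–321.
Q beats P 493–445.
P beats S 552–386.
Every option loses at least one head-to-head, so there is no Condorcet winner.

none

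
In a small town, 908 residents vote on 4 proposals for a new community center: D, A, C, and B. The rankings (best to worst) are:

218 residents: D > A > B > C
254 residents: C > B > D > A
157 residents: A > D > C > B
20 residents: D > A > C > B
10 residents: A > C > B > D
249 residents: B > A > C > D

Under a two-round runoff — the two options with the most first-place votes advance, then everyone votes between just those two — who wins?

Round 1 first-place votes: D 238, A 167, C 254, B 249.
C and B advance.
Runoff: C is preferred to B by 441 voters; B by 467.
B wins the runoff.

B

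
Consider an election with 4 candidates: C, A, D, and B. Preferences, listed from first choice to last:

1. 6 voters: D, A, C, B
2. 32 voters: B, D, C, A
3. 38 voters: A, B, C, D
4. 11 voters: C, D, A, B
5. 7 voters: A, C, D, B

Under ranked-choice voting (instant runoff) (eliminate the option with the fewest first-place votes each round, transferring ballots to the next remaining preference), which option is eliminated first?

Round 1: C 11, A 45, D 6, B 32. Eliminate D.

D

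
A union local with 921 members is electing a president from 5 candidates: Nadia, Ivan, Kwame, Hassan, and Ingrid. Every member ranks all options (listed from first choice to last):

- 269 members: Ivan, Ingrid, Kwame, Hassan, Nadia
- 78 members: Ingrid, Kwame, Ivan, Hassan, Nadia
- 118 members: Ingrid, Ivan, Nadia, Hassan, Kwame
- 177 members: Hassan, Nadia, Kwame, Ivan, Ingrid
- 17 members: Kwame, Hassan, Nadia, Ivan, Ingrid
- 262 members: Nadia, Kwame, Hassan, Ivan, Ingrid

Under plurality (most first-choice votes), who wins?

Ivan

First-place votes: Nadia 262, Ivan 269, Kwame 17, Hassan 177, Ingrid 196.
Ivan has the most first-place votes.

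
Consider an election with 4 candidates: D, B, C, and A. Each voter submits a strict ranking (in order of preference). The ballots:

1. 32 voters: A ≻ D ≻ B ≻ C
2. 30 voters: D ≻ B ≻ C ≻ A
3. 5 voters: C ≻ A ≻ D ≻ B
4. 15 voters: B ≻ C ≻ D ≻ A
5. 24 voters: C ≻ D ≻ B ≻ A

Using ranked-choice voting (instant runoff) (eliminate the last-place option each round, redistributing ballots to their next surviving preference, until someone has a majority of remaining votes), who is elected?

Round 1: D 30, B 15, C 29, A 32. Eliminate B.
Round 2: D 30, C 44, A 32. Eliminate D.
Round 3: C 74, A 32. C has a majority.

C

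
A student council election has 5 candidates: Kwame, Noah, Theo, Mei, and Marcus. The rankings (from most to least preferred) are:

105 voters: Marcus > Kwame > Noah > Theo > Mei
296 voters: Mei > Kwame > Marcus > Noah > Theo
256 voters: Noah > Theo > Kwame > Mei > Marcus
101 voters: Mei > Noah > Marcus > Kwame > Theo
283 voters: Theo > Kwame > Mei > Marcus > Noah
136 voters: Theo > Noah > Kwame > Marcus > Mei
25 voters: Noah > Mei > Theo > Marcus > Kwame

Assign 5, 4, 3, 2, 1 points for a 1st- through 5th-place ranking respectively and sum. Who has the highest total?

Kwame

Kwame: 105·4 + 296·4 + 256·3 + 101·2 + 283·4 + 136·3 + 25·1 = 4139
Noah: 105·3 + 296·2 + 256·5 + 101·4 + 283·1 + 136·4 + 25·5 = 3543
Theo: 105·2 + 296·1 + 256·4 + 101·1 + 283·5 + 136·5 + 25·3 = 3801
Mei: 105·1 + 296·5 + 256·2 + 101·5 + 283·3 + 136·1 + 25·4 = 3687
Marcus: 105·5 + 296·3 + 256·1 + 101·3 + 283·2 + 136·2 + 25·2 = 2860
Kwame has the highest Borda score (4139).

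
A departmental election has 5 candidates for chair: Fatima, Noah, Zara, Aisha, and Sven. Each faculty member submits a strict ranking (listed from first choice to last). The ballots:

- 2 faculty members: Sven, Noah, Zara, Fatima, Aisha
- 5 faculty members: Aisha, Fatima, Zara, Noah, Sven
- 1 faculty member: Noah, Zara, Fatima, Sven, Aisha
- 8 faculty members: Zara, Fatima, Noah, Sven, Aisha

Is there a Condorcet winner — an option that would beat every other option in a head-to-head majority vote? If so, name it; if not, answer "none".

Zara

Zara vs Fatima: 11–5 for Zara.
Zara vs Noah: 13–3 for Zara.
Zara vs Aisha: 11–5 for Zara.
Zara vs Sven: 14–2 for Zara.
Zara beats every other option head-to-head.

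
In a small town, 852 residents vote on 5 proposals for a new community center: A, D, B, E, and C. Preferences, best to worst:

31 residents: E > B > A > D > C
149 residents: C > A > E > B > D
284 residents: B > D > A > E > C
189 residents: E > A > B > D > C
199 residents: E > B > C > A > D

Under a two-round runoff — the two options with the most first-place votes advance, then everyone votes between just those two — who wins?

Round 1 first-place votes: A 0, D 0, B 284, E 419, C 149.
E and B advance.
Runoff: E is preferred to B by 568 voters; B by 284.
E wins the runoff.

E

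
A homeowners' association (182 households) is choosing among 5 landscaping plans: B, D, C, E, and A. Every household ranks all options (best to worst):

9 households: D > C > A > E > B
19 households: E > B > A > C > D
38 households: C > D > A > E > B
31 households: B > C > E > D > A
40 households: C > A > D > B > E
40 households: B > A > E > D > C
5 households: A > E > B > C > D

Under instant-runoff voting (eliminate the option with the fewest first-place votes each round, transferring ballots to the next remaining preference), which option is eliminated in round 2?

D

Round 1: B 71, D 9, C 78, E 19, A 5. Eliminate A.
Round 2: B 71, D 9, C 78, E 24. Eliminate D.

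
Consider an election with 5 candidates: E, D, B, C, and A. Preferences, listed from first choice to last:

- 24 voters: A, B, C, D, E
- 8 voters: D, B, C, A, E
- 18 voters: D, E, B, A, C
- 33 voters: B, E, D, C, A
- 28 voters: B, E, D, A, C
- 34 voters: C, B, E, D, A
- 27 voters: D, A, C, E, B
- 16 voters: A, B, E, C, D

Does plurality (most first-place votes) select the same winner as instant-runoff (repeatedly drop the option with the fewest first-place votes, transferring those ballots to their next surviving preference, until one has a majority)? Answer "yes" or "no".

yes

Plurality — first-place votes: E 0, D 53, B 61, C 34, A 40. Winner: B.
Instant-runoff — R1 E 0, D 53, B 61, C 34, A 40 (E out); R2 D 53, B 61, C 34, A 40 (C out); R3 D 53, B 95, A 40 (B winner). Winner: B.
The two methods agree.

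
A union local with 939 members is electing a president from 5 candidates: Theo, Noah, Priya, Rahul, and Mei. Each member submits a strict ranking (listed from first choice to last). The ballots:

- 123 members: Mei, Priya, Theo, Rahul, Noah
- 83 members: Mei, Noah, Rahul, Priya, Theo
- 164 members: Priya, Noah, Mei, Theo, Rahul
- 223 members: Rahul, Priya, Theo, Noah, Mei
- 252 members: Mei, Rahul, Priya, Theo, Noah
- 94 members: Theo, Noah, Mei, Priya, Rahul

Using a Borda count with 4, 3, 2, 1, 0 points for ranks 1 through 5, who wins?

Theo: 123·2 + 83·0 + 164·1 + 223·2 + 252·1 + 94·4 = 1484
Noah: 123·0 + 83·3 + 164·3 + 223·1 + 252·0 + 94·3 = 1246
Priya: 123·3 + 83·1 + 164·4 + 223·3 + 252·2 + 94·1 = 2375
Rahul: 123·1 + 83·2 + 164·0 + 223·4 + 252·3 + 94·0 = 1937
Mei: 123·4 + 83·4 + 164·2 + 223·0 + 252·4 + 94·2 = 2348
Priya has the highest Borda score (2375).

Priya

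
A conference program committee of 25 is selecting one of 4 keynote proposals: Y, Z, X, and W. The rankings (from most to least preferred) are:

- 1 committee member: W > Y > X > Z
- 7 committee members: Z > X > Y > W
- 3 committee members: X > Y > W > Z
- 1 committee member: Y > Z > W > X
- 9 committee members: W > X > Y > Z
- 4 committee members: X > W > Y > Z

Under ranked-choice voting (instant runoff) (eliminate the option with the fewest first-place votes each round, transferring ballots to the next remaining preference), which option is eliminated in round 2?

X

Round 1: Y 1, Z 7, X 7, W 10. Eliminate Y.
Round 2: Z 8, X 7, W 10. Eliminate X.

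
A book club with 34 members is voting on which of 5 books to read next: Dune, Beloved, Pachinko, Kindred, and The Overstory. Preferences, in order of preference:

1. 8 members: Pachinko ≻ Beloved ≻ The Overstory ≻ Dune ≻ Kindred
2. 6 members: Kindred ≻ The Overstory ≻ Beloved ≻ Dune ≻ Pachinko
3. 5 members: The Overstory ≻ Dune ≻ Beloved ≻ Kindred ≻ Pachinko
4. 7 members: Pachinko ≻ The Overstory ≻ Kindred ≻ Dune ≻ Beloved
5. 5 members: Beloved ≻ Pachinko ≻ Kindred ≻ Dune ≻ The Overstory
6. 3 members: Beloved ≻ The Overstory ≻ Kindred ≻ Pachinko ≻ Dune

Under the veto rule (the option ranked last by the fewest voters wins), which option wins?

Last-place votes: Dune 3, Beloved 7, Pachinko 11, Kindred 8, The Overstory 5.
Dune is ranked last by the fewest voters, so Dune wins.

Dune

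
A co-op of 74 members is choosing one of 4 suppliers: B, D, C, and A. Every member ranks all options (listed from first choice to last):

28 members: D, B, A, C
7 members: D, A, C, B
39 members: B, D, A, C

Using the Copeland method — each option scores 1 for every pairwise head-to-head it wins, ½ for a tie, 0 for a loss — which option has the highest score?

B

B: beats D, C, and A → score 3.
D: beats C and A; loses to B → score 2.
C: loses to B, D, and A → score 0.
A: beats C; loses to B and D → score 1.
B has the best pairwise record.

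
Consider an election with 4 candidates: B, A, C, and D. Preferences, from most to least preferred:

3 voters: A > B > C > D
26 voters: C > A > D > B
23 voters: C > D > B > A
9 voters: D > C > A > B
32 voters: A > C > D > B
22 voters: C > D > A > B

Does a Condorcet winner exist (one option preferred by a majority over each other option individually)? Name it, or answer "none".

C

C vs B: 112–3 for C.
C vs A: 80–35 for C.
C vs D: 106–9 for C.
C beats every other option head-to-head.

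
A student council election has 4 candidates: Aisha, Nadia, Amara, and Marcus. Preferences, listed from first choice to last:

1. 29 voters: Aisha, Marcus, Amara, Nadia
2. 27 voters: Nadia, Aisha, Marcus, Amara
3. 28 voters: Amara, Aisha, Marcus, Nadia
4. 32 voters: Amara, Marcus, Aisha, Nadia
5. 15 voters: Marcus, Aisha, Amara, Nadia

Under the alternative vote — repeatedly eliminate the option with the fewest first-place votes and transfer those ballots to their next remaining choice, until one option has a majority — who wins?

Round 1: Aisha 29, Nadia 27, Amara 60, Marcus 15. Eliminate Marcus.
Round 2: Aisha 44, Nadia 27, Amara 60. Eliminate Nadia.
Round 3: Aisha 71, Amara 60. Aisha has a majority.

Aisha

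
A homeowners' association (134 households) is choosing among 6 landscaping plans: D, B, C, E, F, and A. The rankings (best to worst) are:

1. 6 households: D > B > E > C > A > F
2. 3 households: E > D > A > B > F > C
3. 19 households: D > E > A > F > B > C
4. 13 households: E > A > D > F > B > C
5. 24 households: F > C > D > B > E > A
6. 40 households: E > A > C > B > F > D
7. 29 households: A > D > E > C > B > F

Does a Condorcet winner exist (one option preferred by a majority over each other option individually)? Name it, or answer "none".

none

Checking pairwise contests:
A beats D 82–52.
D beats B 94–40.
D beats C 70–64.
D beats E 78–56.
D beats F 70–64.
E beats A 105–29.
Every option loses at least one head-to-head, so there is no Condorcet winner.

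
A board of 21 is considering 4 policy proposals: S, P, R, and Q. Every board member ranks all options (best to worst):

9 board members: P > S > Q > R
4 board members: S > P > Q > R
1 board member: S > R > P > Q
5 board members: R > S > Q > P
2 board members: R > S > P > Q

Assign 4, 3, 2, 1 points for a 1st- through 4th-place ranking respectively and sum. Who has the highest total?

S

S: 9·3 + 4·4 + 1·4 + 5·3 + 2·3 = 68
P: 9·4 + 4·3 + 1·2 + 5·1 + 2·2 = 59
R: 9·1 + 4·1 + 1·3 + 5·4 + 2·4 = 44
Q: 9·2 + 4·2 + 1·1 + 5·2 + 2·1 = 39
S has the highest Borda score (68).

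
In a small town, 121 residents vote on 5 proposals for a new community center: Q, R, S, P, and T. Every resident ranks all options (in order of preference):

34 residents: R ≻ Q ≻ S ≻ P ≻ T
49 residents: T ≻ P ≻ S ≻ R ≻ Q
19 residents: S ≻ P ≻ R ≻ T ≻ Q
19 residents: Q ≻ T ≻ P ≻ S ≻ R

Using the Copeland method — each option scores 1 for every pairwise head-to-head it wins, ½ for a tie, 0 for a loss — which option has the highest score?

Q: loses to R, S, P, and T → score 0.
R: beats Q; loses to S, P, and T → score 1.
S: beats Q and R; loses to P and T → score 2.
P: beats Q, R, and S; loses to T → score 3.
T: beats Q, R, S, and P → score 4.
T has the best pairwise record.

T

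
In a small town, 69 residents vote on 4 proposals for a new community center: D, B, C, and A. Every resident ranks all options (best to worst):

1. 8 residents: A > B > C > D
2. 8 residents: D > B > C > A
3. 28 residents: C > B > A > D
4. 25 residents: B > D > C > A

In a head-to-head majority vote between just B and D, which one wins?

B

Voters preferring B to D: 61; preferring D to B: 8.
B wins the head-to-head.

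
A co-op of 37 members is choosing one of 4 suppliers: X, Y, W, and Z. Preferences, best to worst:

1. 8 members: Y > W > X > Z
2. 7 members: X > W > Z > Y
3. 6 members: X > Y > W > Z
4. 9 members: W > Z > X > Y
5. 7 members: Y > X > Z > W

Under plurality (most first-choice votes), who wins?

First-place votes: X 13, Y 15, W 9, Z 0.
Y has the most first-place votes.

Y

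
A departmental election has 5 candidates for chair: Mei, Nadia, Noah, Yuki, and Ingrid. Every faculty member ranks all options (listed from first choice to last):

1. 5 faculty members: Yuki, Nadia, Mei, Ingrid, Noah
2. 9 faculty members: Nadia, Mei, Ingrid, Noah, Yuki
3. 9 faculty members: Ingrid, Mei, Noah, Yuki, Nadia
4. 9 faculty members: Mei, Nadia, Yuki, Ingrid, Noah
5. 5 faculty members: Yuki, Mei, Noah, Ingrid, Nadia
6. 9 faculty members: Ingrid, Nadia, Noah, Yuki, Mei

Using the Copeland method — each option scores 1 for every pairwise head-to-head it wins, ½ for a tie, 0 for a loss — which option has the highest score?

Mei: beats Noah, Yuki, and Ingrid; ties Nadia → score 3.5.
Nadia: beats Noah and Yuki; ties Mei and Ingrid → score 3.
Noah: beats Yuki; loses to Mei, Nadia, and Ingrid → score 1.
Yuki: loses to Mei, Nadia, Noah, and Ingrid → score 0.
Ingrid: beats Noah and Yuki; ties Nadia; loses to Mei → score 2.5.
Mei has the best pairwise record.

Mei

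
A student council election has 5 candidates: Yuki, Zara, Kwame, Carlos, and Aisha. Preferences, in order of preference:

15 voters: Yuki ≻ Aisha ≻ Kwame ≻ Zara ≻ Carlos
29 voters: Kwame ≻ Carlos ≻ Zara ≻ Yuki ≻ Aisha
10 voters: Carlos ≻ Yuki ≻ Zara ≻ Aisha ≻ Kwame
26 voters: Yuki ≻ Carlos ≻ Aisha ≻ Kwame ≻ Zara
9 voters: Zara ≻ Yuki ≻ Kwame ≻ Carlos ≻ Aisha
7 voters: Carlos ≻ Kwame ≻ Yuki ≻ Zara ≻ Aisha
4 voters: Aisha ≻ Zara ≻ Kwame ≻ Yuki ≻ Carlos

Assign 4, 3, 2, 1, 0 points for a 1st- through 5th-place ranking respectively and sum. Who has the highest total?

Yuki: 15·4 + 29·1 + 10·3 + 26·4 + 9·3 + 7·2 + 4·1 = 268
Zara: 15·1 + 29·2 + 10·2 + 26·0 + 9·4 + 7·1 + 4·3 = 148
Kwame: 15·2 + 29·4 + 10·0 + 26·1 + 9·2 + 7·3 + 4·2 = 219
Carlos: 15·0 + 29·3 + 10·4 + 26·3 + 9·1 + 7·4 + 4·0 = 242
Aisha: 15·3 + 29·0 + 10·1 + 26·2 + 9·0 + 7·0 + 4·4 = 123
Yuki has the highest Borda score (268).

Yuki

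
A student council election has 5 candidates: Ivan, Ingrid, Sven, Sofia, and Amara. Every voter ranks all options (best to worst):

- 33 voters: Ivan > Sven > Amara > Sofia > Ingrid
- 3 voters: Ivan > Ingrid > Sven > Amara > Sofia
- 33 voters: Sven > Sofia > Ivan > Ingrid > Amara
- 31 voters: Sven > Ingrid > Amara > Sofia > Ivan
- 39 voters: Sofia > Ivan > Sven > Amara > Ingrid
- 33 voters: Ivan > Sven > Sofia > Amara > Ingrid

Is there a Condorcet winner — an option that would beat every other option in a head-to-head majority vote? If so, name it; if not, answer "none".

Checking pairwise contests:
Sofia beats Ivan 103–69.
Ivan beats Ingrid 141–31.
Ivan beats Sven 108–64.
Sven beats Sofia 133–39.
Ivan beats Amara 141–31.
Every option loses at least one head-to-head, so there is no Condorcet winner.

none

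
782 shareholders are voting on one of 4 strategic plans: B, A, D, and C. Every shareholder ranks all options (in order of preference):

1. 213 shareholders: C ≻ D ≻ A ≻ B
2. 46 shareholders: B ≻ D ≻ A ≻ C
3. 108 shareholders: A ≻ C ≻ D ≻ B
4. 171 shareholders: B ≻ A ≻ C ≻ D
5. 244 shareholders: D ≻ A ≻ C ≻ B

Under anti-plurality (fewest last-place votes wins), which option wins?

Last-place votes: B 565, A 0, D 171, C 46.
A is ranked last by the fewest voters, so A wins.

A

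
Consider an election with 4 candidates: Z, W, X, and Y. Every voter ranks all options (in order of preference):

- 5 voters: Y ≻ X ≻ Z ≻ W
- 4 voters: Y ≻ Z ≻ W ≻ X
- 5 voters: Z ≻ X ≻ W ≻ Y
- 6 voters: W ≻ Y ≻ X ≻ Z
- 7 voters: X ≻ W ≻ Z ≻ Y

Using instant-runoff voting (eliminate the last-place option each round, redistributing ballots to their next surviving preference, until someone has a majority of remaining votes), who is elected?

Y

Round 1: Z 5, W 6, X 7, Y 9. Eliminate Z.
Round 2: W 6, X 12, Y 9. Eliminate W.
Round 3: X 12, Y 15. Y has a majority.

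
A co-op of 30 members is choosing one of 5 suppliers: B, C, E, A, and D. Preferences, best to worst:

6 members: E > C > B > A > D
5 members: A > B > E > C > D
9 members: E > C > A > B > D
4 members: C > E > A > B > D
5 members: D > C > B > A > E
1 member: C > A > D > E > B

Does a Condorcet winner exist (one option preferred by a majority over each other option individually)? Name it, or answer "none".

E

E vs B: 20–10 for E.
E vs C: 20–10 for E.
E vs A: 19–11 for E.
E vs D: 24–6 for E.
E beats every other option head-to-head.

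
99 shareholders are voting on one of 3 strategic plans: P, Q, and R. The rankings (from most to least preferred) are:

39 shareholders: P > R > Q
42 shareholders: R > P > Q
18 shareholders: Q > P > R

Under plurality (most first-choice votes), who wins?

First-place votes: P 39, Q 18, R 42.
R has the most first-place votes.

R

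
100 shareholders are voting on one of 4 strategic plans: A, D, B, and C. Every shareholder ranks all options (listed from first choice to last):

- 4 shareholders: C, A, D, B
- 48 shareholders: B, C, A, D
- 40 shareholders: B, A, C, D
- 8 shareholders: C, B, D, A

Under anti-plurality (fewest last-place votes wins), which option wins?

C

Last-place votes: A 8, D 88, B 4, C 0.
C is ranked last by the fewest voters, so C wins.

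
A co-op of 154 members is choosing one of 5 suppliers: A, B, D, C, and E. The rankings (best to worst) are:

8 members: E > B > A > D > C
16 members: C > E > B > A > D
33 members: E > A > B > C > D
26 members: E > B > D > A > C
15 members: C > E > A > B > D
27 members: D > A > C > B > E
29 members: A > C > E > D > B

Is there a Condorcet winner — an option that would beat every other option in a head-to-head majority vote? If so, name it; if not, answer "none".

none

Checking pairwise contests:
E beats A 98–56.
A beats B 104–50.
A beats D 101–53.
A beats C 123–31.
C beats E 87–67.
Every option loses at least one head-to-head, so there is no Condorcet winner.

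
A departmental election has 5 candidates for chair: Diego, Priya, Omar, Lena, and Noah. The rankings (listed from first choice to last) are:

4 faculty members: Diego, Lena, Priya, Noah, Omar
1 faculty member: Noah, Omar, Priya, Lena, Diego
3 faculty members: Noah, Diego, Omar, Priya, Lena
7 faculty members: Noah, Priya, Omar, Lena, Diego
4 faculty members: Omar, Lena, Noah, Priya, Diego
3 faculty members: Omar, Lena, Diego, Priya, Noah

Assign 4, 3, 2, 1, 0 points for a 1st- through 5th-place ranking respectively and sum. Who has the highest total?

Diego: 4·4 + 1·0 + 3·3 + 7·0 + 4·0 + 3·2 = 31
Priya: 4·2 + 1·2 + 3·1 + 7·3 + 4·1 + 3·1 = 41
Omar: 4·0 + 1·3 + 3·2 + 7·2 + 4·4 + 3·4 = 51
Lena: 4·3 + 1·1 + 3·0 + 7·1 + 4·3 + 3·3 = 41
Noah: 4·1 + 1·4 + 3·4 + 7·4 + 4·2 + 3·0 = 56
Noah has the highest Borda score (56).

Noah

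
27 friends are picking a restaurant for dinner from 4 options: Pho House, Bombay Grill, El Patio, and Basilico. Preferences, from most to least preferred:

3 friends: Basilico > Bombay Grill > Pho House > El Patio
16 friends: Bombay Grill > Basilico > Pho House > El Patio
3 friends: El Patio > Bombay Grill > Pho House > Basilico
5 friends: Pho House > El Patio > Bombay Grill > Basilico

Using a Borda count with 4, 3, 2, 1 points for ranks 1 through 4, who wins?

Bombay Grill

Pho House: 3·2 + 16·2 + 3·2 + 5·4 = 64
Bombay Grill: 3·3 + 16·4 + 3·3 + 5·2 = 92
El Patio: 3·1 + 16·1 + 3·4 + 5·3 = 46
Basilico: 3·4 + 16·3 + 3·1 + 5·1 = 68
Bombay Grill has the highest Borda score (92).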